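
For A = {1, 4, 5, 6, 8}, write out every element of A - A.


A - A = {a - a' : a, a' ∈ A}.
Compute a - a' for each ordered pair (a, a'):
a = 1: 1-1=0, 1-4=-3, 1-5=-4, 1-6=-5, 1-8=-7
a = 4: 4-1=3, 4-4=0, 4-5=-1, 4-6=-2, 4-8=-4
a = 5: 5-1=4, 5-4=1, 5-5=0, 5-6=-1, 5-8=-3
a = 6: 6-1=5, 6-4=2, 6-5=1, 6-6=0, 6-8=-2
a = 8: 8-1=7, 8-4=4, 8-5=3, 8-6=2, 8-8=0
Collecting distinct values (and noting 0 appears from a-a):
A - A = {-7, -5, -4, -3, -2, -1, 0, 1, 2, 3, 4, 5, 7}
|A - A| = 13

A - A = {-7, -5, -4, -3, -2, -1, 0, 1, 2, 3, 4, 5, 7}


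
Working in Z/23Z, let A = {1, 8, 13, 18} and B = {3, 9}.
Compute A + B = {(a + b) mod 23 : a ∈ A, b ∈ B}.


Work in Z/23Z: reduce every sum a + b modulo 23.
Enumerate all 8 pairs:
a = 1: 1+3=4, 1+9=10
a = 8: 8+3=11, 8+9=17
a = 13: 13+3=16, 13+9=22
a = 18: 18+3=21, 18+9=4
Distinct residues collected: {4, 10, 11, 16, 17, 21, 22}
|A + B| = 7 (out of 23 total residues).

A + B = {4, 10, 11, 16, 17, 21, 22}


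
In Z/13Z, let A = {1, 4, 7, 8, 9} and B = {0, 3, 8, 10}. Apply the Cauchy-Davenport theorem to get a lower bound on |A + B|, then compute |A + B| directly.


Cauchy-Davenport: |A + B| ≥ min(p, |A| + |B| - 1) for A, B nonempty in Z/pZ.
|A| = 5, |B| = 4, p = 13.
CD lower bound = min(13, 5 + 4 - 1) = min(13, 8) = 8.
Compute A + B mod 13 directly:
a = 1: 1+0=1, 1+3=4, 1+8=9, 1+10=11
a = 4: 4+0=4, 4+3=7, 4+8=12, 4+10=1
a = 7: 7+0=7, 7+3=10, 7+8=2, 7+10=4
a = 8: 8+0=8, 8+3=11, 8+8=3, 8+10=5
a = 9: 9+0=9, 9+3=12, 9+8=4, 9+10=6
A + B = {1, 2, 3, 4, 5, 6, 7, 8, 9, 10, 11, 12}, so |A + B| = 12.
Verify: 12 ≥ 8? Yes ✓.

CD lower bound = 8, actual |A + B| = 12.


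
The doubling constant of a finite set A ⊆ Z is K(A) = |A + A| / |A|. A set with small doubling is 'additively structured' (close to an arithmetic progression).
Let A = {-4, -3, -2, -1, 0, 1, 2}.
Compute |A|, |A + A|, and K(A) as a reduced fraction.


|A| = 7.
Compute A + A by enumerating all 49 pairs.
A + A = {-8, -7, -6, -5, -4, -3, -2, -1, 0, 1, 2, 3, 4}, so |A + A| = 13.
K = |A + A| / |A| = 13/7 (already in lowest terms) ≈ 1.8571.
Reference: AP of size 7 gives K = 13/7 ≈ 1.8571; a fully generic set of size 7 gives K ≈ 4.0000.

|A| = 7, |A + A| = 13, K = 13/7.


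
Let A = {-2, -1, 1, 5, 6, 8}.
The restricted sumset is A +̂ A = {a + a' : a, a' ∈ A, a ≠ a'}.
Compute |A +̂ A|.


Restricted sumset: A +̂ A = {a + a' : a ∈ A, a' ∈ A, a ≠ a'}.
Equivalently, take A + A and drop any sum 2a that is achievable ONLY as a + a for a ∈ A (i.e. sums representable only with equal summands).
Enumerate pairs (a, a') with a < a' (symmetric, so each unordered pair gives one sum; this covers all a ≠ a'):
  -2 + -1 = -3
  -2 + 1 = -1
  -2 + 5 = 3
  -2 + 6 = 4
  -2 + 8 = 6
  -1 + 1 = 0
  -1 + 5 = 4
  -1 + 6 = 5
  -1 + 8 = 7
  1 + 5 = 6
  1 + 6 = 7
  1 + 8 = 9
  5 + 6 = 11
  5 + 8 = 13
  6 + 8 = 14
Collected distinct sums: {-3, -1, 0, 3, 4, 5, 6, 7, 9, 11, 13, 14}
|A +̂ A| = 12
(Reference bound: |A +̂ A| ≥ 2|A| - 3 for |A| ≥ 2, with |A| = 6 giving ≥ 9.)

|A +̂ A| = 12


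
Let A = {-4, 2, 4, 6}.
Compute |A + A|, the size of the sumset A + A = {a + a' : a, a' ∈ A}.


A + A = {a + a' : a, a' ∈ A}; |A| = 4.
General bounds: 2|A| - 1 ≤ |A + A| ≤ |A|(|A|+1)/2, i.e. 7 ≤ |A + A| ≤ 10.
Lower bound 2|A|-1 is attained iff A is an arithmetic progression.
Enumerate sums a + a' for a ≤ a' (symmetric, so this suffices):
a = -4: -4+-4=-8, -4+2=-2, -4+4=0, -4+6=2
a = 2: 2+2=4, 2+4=6, 2+6=8
a = 4: 4+4=8, 4+6=10
a = 6: 6+6=12
Distinct sums: {-8, -2, 0, 2, 4, 6, 8, 10, 12}
|A + A| = 9

|A + A| = 9


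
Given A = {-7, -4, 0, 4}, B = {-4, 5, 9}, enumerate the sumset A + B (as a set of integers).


A + B = {a + b : a ∈ A, b ∈ B}.
Enumerate all |A|·|B| = 4·3 = 12 pairs (a, b) and collect distinct sums.
a = -7: -7+-4=-11, -7+5=-2, -7+9=2
a = -4: -4+-4=-8, -4+5=1, -4+9=5
a = 0: 0+-4=-4, 0+5=5, 0+9=9
a = 4: 4+-4=0, 4+5=9, 4+9=13
Collecting distinct sums: A + B = {-11, -8, -4, -2, 0, 1, 2, 5, 9, 13}
|A + B| = 10

A + B = {-11, -8, -4, -2, 0, 1, 2, 5, 9, 13}


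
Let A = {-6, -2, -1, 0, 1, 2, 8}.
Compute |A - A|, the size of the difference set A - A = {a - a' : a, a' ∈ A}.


A - A = {a - a' : a, a' ∈ A}; |A| = 7.
Bounds: 2|A|-1 ≤ |A - A| ≤ |A|² - |A| + 1, i.e. 13 ≤ |A - A| ≤ 43.
Note: 0 ∈ A - A always (from a - a). The set is symmetric: if d ∈ A - A then -d ∈ A - A.
Enumerate nonzero differences d = a - a' with a > a' (then include -d):
Positive differences: {1, 2, 3, 4, 5, 6, 7, 8, 9, 10, 14}
Full difference set: {0} ∪ (positive diffs) ∪ (negative diffs).
|A - A| = 1 + 2·11 = 23 (matches direct enumeration: 23).

|A - A| = 23


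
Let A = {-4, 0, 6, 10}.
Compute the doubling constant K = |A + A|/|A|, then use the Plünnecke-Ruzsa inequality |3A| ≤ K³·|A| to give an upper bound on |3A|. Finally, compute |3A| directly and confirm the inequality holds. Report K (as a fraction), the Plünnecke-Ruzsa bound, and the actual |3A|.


|A| = 4.
Step 1: Compute A + A by enumerating all 16 pairs.
A + A = {-8, -4, 0, 2, 6, 10, 12, 16, 20}, so |A + A| = 9.
Step 2: Doubling constant K = |A + A|/|A| = 9/4 = 9/4 ≈ 2.2500.
Step 3: Plünnecke-Ruzsa gives |3A| ≤ K³·|A| = (2.2500)³ · 4 ≈ 45.5625.
Step 4: Compute 3A = A + A + A directly by enumerating all triples (a,b,c) ∈ A³; |3A| = 16.
Step 5: Check 16 ≤ 45.5625? Yes ✓.

K = 9/4, Plünnecke-Ruzsa bound K³|A| ≈ 45.5625, |3A| = 16, inequality holds.


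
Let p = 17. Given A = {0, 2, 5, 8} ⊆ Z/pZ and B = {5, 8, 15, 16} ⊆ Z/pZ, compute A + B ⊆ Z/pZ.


Work in Z/17Z: reduce every sum a + b modulo 17.
Enumerate all 16 pairs:
a = 0: 0+5=5, 0+8=8, 0+15=15, 0+16=16
a = 2: 2+5=7, 2+8=10, 2+15=0, 2+16=1
a = 5: 5+5=10, 5+8=13, 5+15=3, 5+16=4
a = 8: 8+5=13, 8+8=16, 8+15=6, 8+16=7
Distinct residues collected: {0, 1, 3, 4, 5, 6, 7, 8, 10, 13, 15, 16}
|A + B| = 12 (out of 17 total residues).

A + B = {0, 1, 3, 4, 5, 6, 7, 8, 10, 13, 15, 16}


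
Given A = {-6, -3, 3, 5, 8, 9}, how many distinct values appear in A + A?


A + A = {a + a' : a, a' ∈ A}; |A| = 6.
General bounds: 2|A| - 1 ≤ |A + A| ≤ |A|(|A|+1)/2, i.e. 11 ≤ |A + A| ≤ 21.
Lower bound 2|A|-1 is attained iff A is an arithmetic progression.
Enumerate sums a + a' for a ≤ a' (symmetric, so this suffices):
a = -6: -6+-6=-12, -6+-3=-9, -6+3=-3, -6+5=-1, -6+8=2, -6+9=3
a = -3: -3+-3=-6, -3+3=0, -3+5=2, -3+8=5, -3+9=6
a = 3: 3+3=6, 3+5=8, 3+8=11, 3+9=12
a = 5: 5+5=10, 5+8=13, 5+9=14
a = 8: 8+8=16, 8+9=17
a = 9: 9+9=18
Distinct sums: {-12, -9, -6, -3, -1, 0, 2, 3, 5, 6, 8, 10, 11, 12, 13, 14, 16, 17, 18}
|A + A| = 19

|A + A| = 19


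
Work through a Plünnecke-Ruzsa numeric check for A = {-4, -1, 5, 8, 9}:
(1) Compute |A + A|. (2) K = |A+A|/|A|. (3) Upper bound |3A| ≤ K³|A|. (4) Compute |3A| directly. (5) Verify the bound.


|A| = 5.
Step 1: Compute A + A by enumerating all 25 pairs.
A + A = {-8, -5, -2, 1, 4, 5, 7, 8, 10, 13, 14, 16, 17, 18}, so |A + A| = 14.
Step 2: Doubling constant K = |A + A|/|A| = 14/5 = 14/5 ≈ 2.8000.
Step 3: Plünnecke-Ruzsa gives |3A| ≤ K³·|A| = (2.8000)³ · 5 ≈ 109.7600.
Step 4: Compute 3A = A + A + A directly by enumerating all triples (a,b,c) ∈ A³; |3A| = 27.
Step 5: Check 27 ≤ 109.7600? Yes ✓.

K = 14/5, Plünnecke-Ruzsa bound K³|A| ≈ 109.7600, |3A| = 27, inequality holds.


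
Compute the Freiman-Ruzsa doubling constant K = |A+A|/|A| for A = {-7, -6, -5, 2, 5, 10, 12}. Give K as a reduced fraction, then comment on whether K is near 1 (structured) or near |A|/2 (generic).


|A| = 7.
Compute A + A by enumerating all 49 pairs.
A + A = {-14, -13, -12, -11, -10, -5, -4, -3, -2, -1, 0, 3, 4, 5, 6, 7, 10, 12, 14, 15, 17, 20, 22, 24}, so |A + A| = 24.
K = |A + A| / |A| = 24/7 (already in lowest terms) ≈ 3.4286.
Reference: AP of size 7 gives K = 13/7 ≈ 1.8571; a fully generic set of size 7 gives K ≈ 4.0000.

|A| = 7, |A + A| = 24, K = 24/7.


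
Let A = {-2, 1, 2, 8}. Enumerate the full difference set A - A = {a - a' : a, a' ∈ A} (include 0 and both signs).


A - A = {a - a' : a, a' ∈ A}.
Compute a - a' for each ordered pair (a, a'):
a = -2: -2--2=0, -2-1=-3, -2-2=-4, -2-8=-10
a = 1: 1--2=3, 1-1=0, 1-2=-1, 1-8=-7
a = 2: 2--2=4, 2-1=1, 2-2=0, 2-8=-6
a = 8: 8--2=10, 8-1=7, 8-2=6, 8-8=0
Collecting distinct values (and noting 0 appears from a-a):
A - A = {-10, -7, -6, -4, -3, -1, 0, 1, 3, 4, 6, 7, 10}
|A - A| = 13

A - A = {-10, -7, -6, -4, -3, -1, 0, 1, 3, 4, 6, 7, 10}


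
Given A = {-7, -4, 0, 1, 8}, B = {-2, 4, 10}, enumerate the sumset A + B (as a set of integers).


A + B = {a + b : a ∈ A, b ∈ B}.
Enumerate all |A|·|B| = 5·3 = 15 pairs (a, b) and collect distinct sums.
a = -7: -7+-2=-9, -7+4=-3, -7+10=3
a = -4: -4+-2=-6, -4+4=0, -4+10=6
a = 0: 0+-2=-2, 0+4=4, 0+10=10
a = 1: 1+-2=-1, 1+4=5, 1+10=11
a = 8: 8+-2=6, 8+4=12, 8+10=18
Collecting distinct sums: A + B = {-9, -6, -3, -2, -1, 0, 3, 4, 5, 6, 10, 11, 12, 18}
|A + B| = 14

A + B = {-9, -6, -3, -2, -1, 0, 3, 4, 5, 6, 10, 11, 12, 18}


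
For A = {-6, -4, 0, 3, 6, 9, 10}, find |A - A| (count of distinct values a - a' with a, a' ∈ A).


A - A = {a - a' : a, a' ∈ A}; |A| = 7.
Bounds: 2|A|-1 ≤ |A - A| ≤ |A|² - |A| + 1, i.e. 13 ≤ |A - A| ≤ 43.
Note: 0 ∈ A - A always (from a - a). The set is symmetric: if d ∈ A - A then -d ∈ A - A.
Enumerate nonzero differences d = a - a' with a > a' (then include -d):
Positive differences: {1, 2, 3, 4, 6, 7, 9, 10, 12, 13, 14, 15, 16}
Full difference set: {0} ∪ (positive diffs) ∪ (negative diffs).
|A - A| = 1 + 2·13 = 27 (matches direct enumeration: 27).

|A - A| = 27


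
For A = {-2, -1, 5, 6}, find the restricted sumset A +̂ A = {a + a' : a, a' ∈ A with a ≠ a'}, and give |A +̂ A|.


Restricted sumset: A +̂ A = {a + a' : a ∈ A, a' ∈ A, a ≠ a'}.
Equivalently, take A + A and drop any sum 2a that is achievable ONLY as a + a for a ∈ A (i.e. sums representable only with equal summands).
Enumerate pairs (a, a') with a < a' (symmetric, so each unordered pair gives one sum; this covers all a ≠ a'):
  -2 + -1 = -3
  -2 + 5 = 3
  -2 + 6 = 4
  -1 + 5 = 4
  -1 + 6 = 5
  5 + 6 = 11
Collected distinct sums: {-3, 3, 4, 5, 11}
|A +̂ A| = 5
(Reference bound: |A +̂ A| ≥ 2|A| - 3 for |A| ≥ 2, with |A| = 4 giving ≥ 5.)

|A +̂ A| = 5


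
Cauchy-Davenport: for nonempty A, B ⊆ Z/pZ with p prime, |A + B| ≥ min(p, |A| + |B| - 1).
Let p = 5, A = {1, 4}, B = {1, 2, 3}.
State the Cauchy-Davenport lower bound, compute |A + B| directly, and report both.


Cauchy-Davenport: |A + B| ≥ min(p, |A| + |B| - 1) for A, B nonempty in Z/pZ.
|A| = 2, |B| = 3, p = 5.
CD lower bound = min(5, 2 + 3 - 1) = min(5, 4) = 4.
Compute A + B mod 5 directly:
a = 1: 1+1=2, 1+2=3, 1+3=4
a = 4: 4+1=0, 4+2=1, 4+3=2
A + B = {0, 1, 2, 3, 4}, so |A + B| = 5.
Verify: 5 ≥ 4? Yes ✓.

CD lower bound = 4, actual |A + B| = 5.


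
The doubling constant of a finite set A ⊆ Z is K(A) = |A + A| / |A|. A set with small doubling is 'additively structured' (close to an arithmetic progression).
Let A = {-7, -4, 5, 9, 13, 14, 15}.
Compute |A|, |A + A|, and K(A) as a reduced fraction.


|A| = 7.
Compute A + A by enumerating all 49 pairs.
A + A = {-14, -11, -8, -2, 1, 2, 5, 6, 7, 8, 9, 10, 11, 14, 18, 19, 20, 22, 23, 24, 26, 27, 28, 29, 30}, so |A + A| = 25.
K = |A + A| / |A| = 25/7 (already in lowest terms) ≈ 3.5714.
Reference: AP of size 7 gives K = 13/7 ≈ 1.8571; a fully generic set of size 7 gives K ≈ 4.0000.

|A| = 7, |A + A| = 25, K = 25/7.


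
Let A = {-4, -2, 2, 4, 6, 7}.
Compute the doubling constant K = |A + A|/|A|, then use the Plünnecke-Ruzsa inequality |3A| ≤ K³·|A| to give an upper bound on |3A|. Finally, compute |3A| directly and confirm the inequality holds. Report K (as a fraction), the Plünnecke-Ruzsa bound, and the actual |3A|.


|A| = 6.
Step 1: Compute A + A by enumerating all 36 pairs.
A + A = {-8, -6, -4, -2, 0, 2, 3, 4, 5, 6, 8, 9, 10, 11, 12, 13, 14}, so |A + A| = 17.
Step 2: Doubling constant K = |A + A|/|A| = 17/6 = 17/6 ≈ 2.8333.
Step 3: Plünnecke-Ruzsa gives |3A| ≤ K³·|A| = (2.8333)³ · 6 ≈ 136.4722.
Step 4: Compute 3A = A + A + A directly by enumerating all triples (a,b,c) ∈ A³; |3A| = 29.
Step 5: Check 29 ≤ 136.4722? Yes ✓.

K = 17/6, Plünnecke-Ruzsa bound K³|A| ≈ 136.4722, |3A| = 29, inequality holds.


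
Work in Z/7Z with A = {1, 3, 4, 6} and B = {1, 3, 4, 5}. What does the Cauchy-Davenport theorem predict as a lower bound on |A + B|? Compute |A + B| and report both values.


Cauchy-Davenport: |A + B| ≥ min(p, |A| + |B| - 1) for A, B nonempty in Z/pZ.
|A| = 4, |B| = 4, p = 7.
CD lower bound = min(7, 4 + 4 - 1) = min(7, 7) = 7.
Compute A + B mod 7 directly:
a = 1: 1+1=2, 1+3=4, 1+4=5, 1+5=6
a = 3: 3+1=4, 3+3=6, 3+4=0, 3+5=1
a = 4: 4+1=5, 4+3=0, 4+4=1, 4+5=2
a = 6: 6+1=0, 6+3=2, 6+4=3, 6+5=4
A + B = {0, 1, 2, 3, 4, 5, 6}, so |A + B| = 7.
Verify: 7 ≥ 7? Yes ✓.

CD lower bound = 7, actual |A + B| = 7.


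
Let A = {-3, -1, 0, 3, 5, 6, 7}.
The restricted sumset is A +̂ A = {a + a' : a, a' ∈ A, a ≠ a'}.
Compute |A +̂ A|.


Restricted sumset: A +̂ A = {a + a' : a ∈ A, a' ∈ A, a ≠ a'}.
Equivalently, take A + A and drop any sum 2a that is achievable ONLY as a + a for a ∈ A (i.e. sums representable only with equal summands).
Enumerate pairs (a, a') with a < a' (symmetric, so each unordered pair gives one sum; this covers all a ≠ a'):
  -3 + -1 = -4
  -3 + 0 = -3
  -3 + 3 = 0
  -3 + 5 = 2
  -3 + 6 = 3
  -3 + 7 = 4
  -1 + 0 = -1
  -1 + 3 = 2
  -1 + 5 = 4
  -1 + 6 = 5
  -1 + 7 = 6
  0 + 3 = 3
  0 + 5 = 5
  0 + 6 = 6
  0 + 7 = 7
  3 + 5 = 8
  3 + 6 = 9
  3 + 7 = 10
  5 + 6 = 11
  5 + 7 = 12
  6 + 7 = 13
Collected distinct sums: {-4, -3, -1, 0, 2, 3, 4, 5, 6, 7, 8, 9, 10, 11, 12, 13}
|A +̂ A| = 16
(Reference bound: |A +̂ A| ≥ 2|A| - 3 for |A| ≥ 2, with |A| = 7 giving ≥ 11.)

|A +̂ A| = 16


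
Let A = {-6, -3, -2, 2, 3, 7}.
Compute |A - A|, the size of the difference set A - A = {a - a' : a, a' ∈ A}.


A - A = {a - a' : a, a' ∈ A}; |A| = 6.
Bounds: 2|A|-1 ≤ |A - A| ≤ |A|² - |A| + 1, i.e. 11 ≤ |A - A| ≤ 31.
Note: 0 ∈ A - A always (from a - a). The set is symmetric: if d ∈ A - A then -d ∈ A - A.
Enumerate nonzero differences d = a - a' with a > a' (then include -d):
Positive differences: {1, 3, 4, 5, 6, 8, 9, 10, 13}
Full difference set: {0} ∪ (positive diffs) ∪ (negative diffs).
|A - A| = 1 + 2·9 = 19 (matches direct enumeration: 19).

|A - A| = 19


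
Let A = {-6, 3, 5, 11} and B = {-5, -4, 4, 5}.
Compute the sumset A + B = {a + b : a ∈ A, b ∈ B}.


A + B = {a + b : a ∈ A, b ∈ B}.
Enumerate all |A|·|B| = 4·4 = 16 pairs (a, b) and collect distinct sums.
a = -6: -6+-5=-11, -6+-4=-10, -6+4=-2, -6+5=-1
a = 3: 3+-5=-2, 3+-4=-1, 3+4=7, 3+5=8
a = 5: 5+-5=0, 5+-4=1, 5+4=9, 5+5=10
a = 11: 11+-5=6, 11+-4=7, 11+4=15, 11+5=16
Collecting distinct sums: A + B = {-11, -10, -2, -1, 0, 1, 6, 7, 8, 9, 10, 15, 16}
|A + B| = 13

A + B = {-11, -10, -2, -1, 0, 1, 6, 7, 8, 9, 10, 15, 16}


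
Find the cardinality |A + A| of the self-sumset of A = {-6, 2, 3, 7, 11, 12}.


A + A = {a + a' : a, a' ∈ A}; |A| = 6.
General bounds: 2|A| - 1 ≤ |A + A| ≤ |A|(|A|+1)/2, i.e. 11 ≤ |A + A| ≤ 21.
Lower bound 2|A|-1 is attained iff A is an arithmetic progression.
Enumerate sums a + a' for a ≤ a' (symmetric, so this suffices):
a = -6: -6+-6=-12, -6+2=-4, -6+3=-3, -6+7=1, -6+11=5, -6+12=6
a = 2: 2+2=4, 2+3=5, 2+7=9, 2+11=13, 2+12=14
a = 3: 3+3=6, 3+7=10, 3+11=14, 3+12=15
a = 7: 7+7=14, 7+11=18, 7+12=19
a = 11: 11+11=22, 11+12=23
a = 12: 12+12=24
Distinct sums: {-12, -4, -3, 1, 4, 5, 6, 9, 10, 13, 14, 15, 18, 19, 22, 23, 24}
|A + A| = 17

|A + A| = 17


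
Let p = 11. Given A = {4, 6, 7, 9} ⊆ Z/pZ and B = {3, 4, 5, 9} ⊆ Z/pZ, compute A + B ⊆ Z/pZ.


Work in Z/11Z: reduce every sum a + b modulo 11.
Enumerate all 16 pairs:
a = 4: 4+3=7, 4+4=8, 4+5=9, 4+9=2
a = 6: 6+3=9, 6+4=10, 6+5=0, 6+9=4
a = 7: 7+3=10, 7+4=0, 7+5=1, 7+9=5
a = 9: 9+3=1, 9+4=2, 9+5=3, 9+9=7
Distinct residues collected: {0, 1, 2, 3, 4, 5, 7, 8, 9, 10}
|A + B| = 10 (out of 11 total residues).

A + B = {0, 1, 2, 3, 4, 5, 7, 8, 9, 10}


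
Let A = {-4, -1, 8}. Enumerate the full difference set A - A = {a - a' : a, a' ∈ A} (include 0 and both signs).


A - A = {a - a' : a, a' ∈ A}.
Compute a - a' for each ordered pair (a, a'):
a = -4: -4--4=0, -4--1=-3, -4-8=-12
a = -1: -1--4=3, -1--1=0, -1-8=-9
a = 8: 8--4=12, 8--1=9, 8-8=0
Collecting distinct values (and noting 0 appears from a-a):
A - A = {-12, -9, -3, 0, 3, 9, 12}
|A - A| = 7

A - A = {-12, -9, -3, 0, 3, 9, 12}


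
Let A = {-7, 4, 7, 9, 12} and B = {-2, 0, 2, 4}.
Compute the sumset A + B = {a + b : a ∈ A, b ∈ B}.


A + B = {a + b : a ∈ A, b ∈ B}.
Enumerate all |A|·|B| = 5·4 = 20 pairs (a, b) and collect distinct sums.
a = -7: -7+-2=-9, -7+0=-7, -7+2=-5, -7+4=-3
a = 4: 4+-2=2, 4+0=4, 4+2=6, 4+4=8
a = 7: 7+-2=5, 7+0=7, 7+2=9, 7+4=11
a = 9: 9+-2=7, 9+0=9, 9+2=11, 9+4=13
a = 12: 12+-2=10, 12+0=12, 12+2=14, 12+4=16
Collecting distinct sums: A + B = {-9, -7, -5, -3, 2, 4, 5, 6, 7, 8, 9, 10, 11, 12, 13, 14, 16}
|A + B| = 17

A + B = {-9, -7, -5, -3, 2, 4, 5, 6, 7, 8, 9, 10, 11, 12, 13, 14, 16}


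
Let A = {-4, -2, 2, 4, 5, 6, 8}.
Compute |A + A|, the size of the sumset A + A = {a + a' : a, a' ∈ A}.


A + A = {a + a' : a, a' ∈ A}; |A| = 7.
General bounds: 2|A| - 1 ≤ |A + A| ≤ |A|(|A|+1)/2, i.e. 13 ≤ |A + A| ≤ 28.
Lower bound 2|A|-1 is attained iff A is an arithmetic progression.
Enumerate sums a + a' for a ≤ a' (symmetric, so this suffices):
a = -4: -4+-4=-8, -4+-2=-6, -4+2=-2, -4+4=0, -4+5=1, -4+6=2, -4+8=4
a = -2: -2+-2=-4, -2+2=0, -2+4=2, -2+5=3, -2+6=4, -2+8=6
a = 2: 2+2=4, 2+4=6, 2+5=7, 2+6=8, 2+8=10
a = 4: 4+4=8, 4+5=9, 4+6=10, 4+8=12
a = 5: 5+5=10, 5+6=11, 5+8=13
a = 6: 6+6=12, 6+8=14
a = 8: 8+8=16
Distinct sums: {-8, -6, -4, -2, 0, 1, 2, 3, 4, 6, 7, 8, 9, 10, 11, 12, 13, 14, 16}
|A + A| = 19

|A + A| = 19


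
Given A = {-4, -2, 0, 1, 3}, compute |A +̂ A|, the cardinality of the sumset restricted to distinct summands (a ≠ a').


Restricted sumset: A +̂ A = {a + a' : a ∈ A, a' ∈ A, a ≠ a'}.
Equivalently, take A + A and drop any sum 2a that is achievable ONLY as a + a for a ∈ A (i.e. sums representable only with equal summands).
Enumerate pairs (a, a') with a < a' (symmetric, so each unordered pair gives one sum; this covers all a ≠ a'):
  -4 + -2 = -6
  -4 + 0 = -4
  -4 + 1 = -3
  -4 + 3 = -1
  -2 + 0 = -2
  -2 + 1 = -1
  -2 + 3 = 1
  0 + 1 = 1
  0 + 3 = 3
  1 + 3 = 4
Collected distinct sums: {-6, -4, -3, -2, -1, 1, 3, 4}
|A +̂ A| = 8
(Reference bound: |A +̂ A| ≥ 2|A| - 3 for |A| ≥ 2, with |A| = 5 giving ≥ 7.)

|A +̂ A| = 8


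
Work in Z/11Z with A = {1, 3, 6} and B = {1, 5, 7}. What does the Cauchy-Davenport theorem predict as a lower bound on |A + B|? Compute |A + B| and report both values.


Cauchy-Davenport: |A + B| ≥ min(p, |A| + |B| - 1) for A, B nonempty in Z/pZ.
|A| = 3, |B| = 3, p = 11.
CD lower bound = min(11, 3 + 3 - 1) = min(11, 5) = 5.
Compute A + B mod 11 directly:
a = 1: 1+1=2, 1+5=6, 1+7=8
a = 3: 3+1=4, 3+5=8, 3+7=10
a = 6: 6+1=7, 6+5=0, 6+7=2
A + B = {0, 2, 4, 6, 7, 8, 10}, so |A + B| = 7.
Verify: 7 ≥ 5? Yes ✓.

CD lower bound = 5, actual |A + B| = 7.


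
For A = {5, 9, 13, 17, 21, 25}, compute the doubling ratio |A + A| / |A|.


|A| = 6.
Compute A + A by enumerating all 36 pairs.
A + A = {10, 14, 18, 22, 26, 30, 34, 38, 42, 46, 50}, so |A + A| = 11.
K = |A + A| / |A| = 11/6 (already in lowest terms) ≈ 1.8333.
Reference: AP of size 6 gives K = 11/6 ≈ 1.8333; a fully generic set of size 6 gives K ≈ 3.5000.

|A| = 6, |A + A| = 11, K = 11/6.


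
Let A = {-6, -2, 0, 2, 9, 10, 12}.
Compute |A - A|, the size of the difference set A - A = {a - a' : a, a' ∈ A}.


A - A = {a - a' : a, a' ∈ A}; |A| = 7.
Bounds: 2|A|-1 ≤ |A - A| ≤ |A|² - |A| + 1, i.e. 13 ≤ |A - A| ≤ 43.
Note: 0 ∈ A - A always (from a - a). The set is symmetric: if d ∈ A - A then -d ∈ A - A.
Enumerate nonzero differences d = a - a' with a > a' (then include -d):
Positive differences: {1, 2, 3, 4, 6, 7, 8, 9, 10, 11, 12, 14, 15, 16, 18}
Full difference set: {0} ∪ (positive diffs) ∪ (negative diffs).
|A - A| = 1 + 2·15 = 31 (matches direct enumeration: 31).

|A - A| = 31


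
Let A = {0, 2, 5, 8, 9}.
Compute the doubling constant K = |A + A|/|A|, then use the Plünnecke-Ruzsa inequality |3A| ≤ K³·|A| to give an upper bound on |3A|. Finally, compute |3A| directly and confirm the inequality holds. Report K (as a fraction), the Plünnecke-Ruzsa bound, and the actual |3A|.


|A| = 5.
Step 1: Compute A + A by enumerating all 25 pairs.
A + A = {0, 2, 4, 5, 7, 8, 9, 10, 11, 13, 14, 16, 17, 18}, so |A + A| = 14.
Step 2: Doubling constant K = |A + A|/|A| = 14/5 = 14/5 ≈ 2.8000.
Step 3: Plünnecke-Ruzsa gives |3A| ≤ K³·|A| = (2.8000)³ · 5 ≈ 109.7600.
Step 4: Compute 3A = A + A + A directly by enumerating all triples (a,b,c) ∈ A³; |3A| = 26.
Step 5: Check 26 ≤ 109.7600? Yes ✓.

K = 14/5, Plünnecke-Ruzsa bound K³|A| ≈ 109.7600, |3A| = 26, inequality holds.


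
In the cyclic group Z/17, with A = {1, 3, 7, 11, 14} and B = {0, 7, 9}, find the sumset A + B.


Work in Z/17Z: reduce every sum a + b modulo 17.
Enumerate all 15 pairs:
a = 1: 1+0=1, 1+7=8, 1+9=10
a = 3: 3+0=3, 3+7=10, 3+9=12
a = 7: 7+0=7, 7+7=14, 7+9=16
a = 11: 11+0=11, 11+7=1, 11+9=3
a = 14: 14+0=14, 14+7=4, 14+9=6
Distinct residues collected: {1, 3, 4, 6, 7, 8, 10, 11, 12, 14, 16}
|A + B| = 11 (out of 17 total residues).

A + B = {1, 3, 4, 6, 7, 8, 10, 11, 12, 14, 16}


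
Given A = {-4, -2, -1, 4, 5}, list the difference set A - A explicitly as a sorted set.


A - A = {a - a' : a, a' ∈ A}.
Compute a - a' for each ordered pair (a, a'):
a = -4: -4--4=0, -4--2=-2, -4--1=-3, -4-4=-8, -4-5=-9
a = -2: -2--4=2, -2--2=0, -2--1=-1, -2-4=-6, -2-5=-7
a = -1: -1--4=3, -1--2=1, -1--1=0, -1-4=-5, -1-5=-6
a = 4: 4--4=8, 4--2=6, 4--1=5, 4-4=0, 4-5=-1
a = 5: 5--4=9, 5--2=7, 5--1=6, 5-4=1, 5-5=0
Collecting distinct values (and noting 0 appears from a-a):
A - A = {-9, -8, -7, -6, -5, -3, -2, -1, 0, 1, 2, 3, 5, 6, 7, 8, 9}
|A - A| = 17

A - A = {-9, -8, -7, -6, -5, -3, -2, -1, 0, 1, 2, 3, 5, 6, 7, 8, 9}


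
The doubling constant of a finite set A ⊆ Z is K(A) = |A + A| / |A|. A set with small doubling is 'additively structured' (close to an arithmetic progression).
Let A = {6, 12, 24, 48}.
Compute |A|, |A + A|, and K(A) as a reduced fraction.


|A| = 4.
Compute A + A by enumerating all 16 pairs.
A + A = {12, 18, 24, 30, 36, 48, 54, 60, 72, 96}, so |A + A| = 10.
K = |A + A| / |A| = 10/4 = 5/2 ≈ 2.5000.
Reference: AP of size 4 gives K = 7/4 ≈ 1.7500; a fully generic set of size 4 gives K ≈ 2.5000.

|A| = 4, |A + A| = 10, K = 10/4 = 5/2.


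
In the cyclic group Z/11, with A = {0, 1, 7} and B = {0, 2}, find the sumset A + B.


Work in Z/11Z: reduce every sum a + b modulo 11.
Enumerate all 6 pairs:
a = 0: 0+0=0, 0+2=2
a = 1: 1+0=1, 1+2=3
a = 7: 7+0=7, 7+2=9
Distinct residues collected: {0, 1, 2, 3, 7, 9}
|A + B| = 6 (out of 11 total residues).

A + B = {0, 1, 2, 3, 7, 9}


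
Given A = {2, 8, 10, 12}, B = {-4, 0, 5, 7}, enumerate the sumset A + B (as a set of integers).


A + B = {a + b : a ∈ A, b ∈ B}.
Enumerate all |A|·|B| = 4·4 = 16 pairs (a, b) and collect distinct sums.
a = 2: 2+-4=-2, 2+0=2, 2+5=7, 2+7=9
a = 8: 8+-4=4, 8+0=8, 8+5=13, 8+7=15
a = 10: 10+-4=6, 10+0=10, 10+5=15, 10+7=17
a = 12: 12+-4=8, 12+0=12, 12+5=17, 12+7=19
Collecting distinct sums: A + B = {-2, 2, 4, 6, 7, 8, 9, 10, 12, 13, 15, 17, 19}
|A + B| = 13

A + B = {-2, 2, 4, 6, 7, 8, 9, 10, 12, 13, 15, 17, 19}


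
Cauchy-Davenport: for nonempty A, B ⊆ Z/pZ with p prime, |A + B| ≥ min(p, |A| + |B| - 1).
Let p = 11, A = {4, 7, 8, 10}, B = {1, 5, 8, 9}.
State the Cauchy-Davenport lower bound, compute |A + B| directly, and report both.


Cauchy-Davenport: |A + B| ≥ min(p, |A| + |B| - 1) for A, B nonempty in Z/pZ.
|A| = 4, |B| = 4, p = 11.
CD lower bound = min(11, 4 + 4 - 1) = min(11, 7) = 7.
Compute A + B mod 11 directly:
a = 4: 4+1=5, 4+5=9, 4+8=1, 4+9=2
a = 7: 7+1=8, 7+5=1, 7+8=4, 7+9=5
a = 8: 8+1=9, 8+5=2, 8+8=5, 8+9=6
a = 10: 10+1=0, 10+5=4, 10+8=7, 10+9=8
A + B = {0, 1, 2, 4, 5, 6, 7, 8, 9}, so |A + B| = 9.
Verify: 9 ≥ 7? Yes ✓.

CD lower bound = 7, actual |A + B| = 9.


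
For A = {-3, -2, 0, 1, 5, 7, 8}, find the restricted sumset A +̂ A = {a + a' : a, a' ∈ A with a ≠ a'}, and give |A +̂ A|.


Restricted sumset: A +̂ A = {a + a' : a ∈ A, a' ∈ A, a ≠ a'}.
Equivalently, take A + A and drop any sum 2a that is achievable ONLY as a + a for a ∈ A (i.e. sums representable only with equal summands).
Enumerate pairs (a, a') with a < a' (symmetric, so each unordered pair gives one sum; this covers all a ≠ a'):
  -3 + -2 = -5
  -3 + 0 = -3
  -3 + 1 = -2
  -3 + 5 = 2
  -3 + 7 = 4
  -3 + 8 = 5
  -2 + 0 = -2
  -2 + 1 = -1
  -2 + 5 = 3
  -2 + 7 = 5
  -2 + 8 = 6
  0 + 1 = 1
  0 + 5 = 5
  0 + 7 = 7
  0 + 8 = 8
  1 + 5 = 6
  1 + 7 = 8
  1 + 8 = 9
  5 + 7 = 12
  5 + 8 = 13
  7 + 8 = 15
Collected distinct sums: {-5, -3, -2, -1, 1, 2, 3, 4, 5, 6, 7, 8, 9, 12, 13, 15}
|A +̂ A| = 16
(Reference bound: |A +̂ A| ≥ 2|A| - 3 for |A| ≥ 2, with |A| = 7 giving ≥ 11.)

|A +̂ A| = 16


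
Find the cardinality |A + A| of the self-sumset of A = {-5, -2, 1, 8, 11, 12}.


A + A = {a + a' : a, a' ∈ A}; |A| = 6.
General bounds: 2|A| - 1 ≤ |A + A| ≤ |A|(|A|+1)/2, i.e. 11 ≤ |A + A| ≤ 21.
Lower bound 2|A|-1 is attained iff A is an arithmetic progression.
Enumerate sums a + a' for a ≤ a' (symmetric, so this suffices):
a = -5: -5+-5=-10, -5+-2=-7, -5+1=-4, -5+8=3, -5+11=6, -5+12=7
a = -2: -2+-2=-4, -2+1=-1, -2+8=6, -2+11=9, -2+12=10
a = 1: 1+1=2, 1+8=9, 1+11=12, 1+12=13
a = 8: 8+8=16, 8+11=19, 8+12=20
a = 11: 11+11=22, 11+12=23
a = 12: 12+12=24
Distinct sums: {-10, -7, -4, -1, 2, 3, 6, 7, 9, 10, 12, 13, 16, 19, 20, 22, 23, 24}
|A + A| = 18

|A + A| = 18


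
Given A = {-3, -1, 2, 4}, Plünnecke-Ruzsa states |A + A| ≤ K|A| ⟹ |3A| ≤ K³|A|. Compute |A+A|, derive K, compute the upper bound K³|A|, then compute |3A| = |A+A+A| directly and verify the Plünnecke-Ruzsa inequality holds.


|A| = 4.
Step 1: Compute A + A by enumerating all 16 pairs.
A + A = {-6, -4, -2, -1, 1, 3, 4, 6, 8}, so |A + A| = 9.
Step 2: Doubling constant K = |A + A|/|A| = 9/4 = 9/4 ≈ 2.2500.
Step 3: Plünnecke-Ruzsa gives |3A| ≤ K³·|A| = (2.2500)³ · 4 ≈ 45.5625.
Step 4: Compute 3A = A + A + A directly by enumerating all triples (a,b,c) ∈ A³; |3A| = 16.
Step 5: Check 16 ≤ 45.5625? Yes ✓.

K = 9/4, Plünnecke-Ruzsa bound K³|A| ≈ 45.5625, |3A| = 16, inequality holds.


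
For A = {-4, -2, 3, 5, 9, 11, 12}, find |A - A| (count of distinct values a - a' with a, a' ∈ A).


A - A = {a - a' : a, a' ∈ A}; |A| = 7.
Bounds: 2|A|-1 ≤ |A - A| ≤ |A|² - |A| + 1, i.e. 13 ≤ |A - A| ≤ 43.
Note: 0 ∈ A - A always (from a - a). The set is symmetric: if d ∈ A - A then -d ∈ A - A.
Enumerate nonzero differences d = a - a' with a > a' (then include -d):
Positive differences: {1, 2, 3, 4, 5, 6, 7, 8, 9, 11, 13, 14, 15, 16}
Full difference set: {0} ∪ (positive diffs) ∪ (negative diffs).
|A - A| = 1 + 2·14 = 29 (matches direct enumeration: 29).

|A - A| = 29


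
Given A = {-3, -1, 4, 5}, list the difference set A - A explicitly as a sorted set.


A - A = {a - a' : a, a' ∈ A}.
Compute a - a' for each ordered pair (a, a'):
a = -3: -3--3=0, -3--1=-2, -3-4=-7, -3-5=-8
a = -1: -1--3=2, -1--1=0, -1-4=-5, -1-5=-6
a = 4: 4--3=7, 4--1=5, 4-4=0, 4-5=-1
a = 5: 5--3=8, 5--1=6, 5-4=1, 5-5=0
Collecting distinct values (and noting 0 appears from a-a):
A - A = {-8, -7, -6, -5, -2, -1, 0, 1, 2, 5, 6, 7, 8}
|A - A| = 13

A - A = {-8, -7, -6, -5, -2, -1, 0, 1, 2, 5, 6, 7, 8}


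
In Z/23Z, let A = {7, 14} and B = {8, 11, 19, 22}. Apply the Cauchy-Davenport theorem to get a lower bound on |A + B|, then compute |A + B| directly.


Cauchy-Davenport: |A + B| ≥ min(p, |A| + |B| - 1) for A, B nonempty in Z/pZ.
|A| = 2, |B| = 4, p = 23.
CD lower bound = min(23, 2 + 4 - 1) = min(23, 5) = 5.
Compute A + B mod 23 directly:
a = 7: 7+8=15, 7+11=18, 7+19=3, 7+22=6
a = 14: 14+8=22, 14+11=2, 14+19=10, 14+22=13
A + B = {2, 3, 6, 10, 13, 15, 18, 22}, so |A + B| = 8.
Verify: 8 ≥ 5? Yes ✓.

CD lower bound = 5, actual |A + B| = 8.


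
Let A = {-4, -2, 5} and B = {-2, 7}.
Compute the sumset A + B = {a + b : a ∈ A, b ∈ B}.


A + B = {a + b : a ∈ A, b ∈ B}.
Enumerate all |A|·|B| = 3·2 = 6 pairs (a, b) and collect distinct sums.
a = -4: -4+-2=-6, -4+7=3
a = -2: -2+-2=-4, -2+7=5
a = 5: 5+-2=3, 5+7=12
Collecting distinct sums: A + B = {-6, -4, 3, 5, 12}
|A + B| = 5

A + B = {-6, -4, 3, 5, 12}


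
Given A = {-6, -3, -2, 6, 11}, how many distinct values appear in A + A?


A + A = {a + a' : a, a' ∈ A}; |A| = 5.
General bounds: 2|A| - 1 ≤ |A + A| ≤ |A|(|A|+1)/2, i.e. 9 ≤ |A + A| ≤ 15.
Lower bound 2|A|-1 is attained iff A is an arithmetic progression.
Enumerate sums a + a' for a ≤ a' (symmetric, so this suffices):
a = -6: -6+-6=-12, -6+-3=-9, -6+-2=-8, -6+6=0, -6+11=5
a = -3: -3+-3=-6, -3+-2=-5, -3+6=3, -3+11=8
a = -2: -2+-2=-4, -2+6=4, -2+11=9
a = 6: 6+6=12, 6+11=17
a = 11: 11+11=22
Distinct sums: {-12, -9, -8, -6, -5, -4, 0, 3, 4, 5, 8, 9, 12, 17, 22}
|A + A| = 15

|A + A| = 15


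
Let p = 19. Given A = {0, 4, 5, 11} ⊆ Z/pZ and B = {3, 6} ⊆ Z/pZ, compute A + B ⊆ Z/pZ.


Work in Z/19Z: reduce every sum a + b modulo 19.
Enumerate all 8 pairs:
a = 0: 0+3=3, 0+6=6
a = 4: 4+3=7, 4+6=10
a = 5: 5+3=8, 5+6=11
a = 11: 11+3=14, 11+6=17
Distinct residues collected: {3, 6, 7, 8, 10, 11, 14, 17}
|A + B| = 8 (out of 19 total residues).

A + B = {3, 6, 7, 8, 10, 11, 14, 17}


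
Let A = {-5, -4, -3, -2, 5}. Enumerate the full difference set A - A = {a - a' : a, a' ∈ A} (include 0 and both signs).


A - A = {a - a' : a, a' ∈ A}.
Compute a - a' for each ordered pair (a, a'):
a = -5: -5--5=0, -5--4=-1, -5--3=-2, -5--2=-3, -5-5=-10
a = -4: -4--5=1, -4--4=0, -4--3=-1, -4--2=-2, -4-5=-9
a = -3: -3--5=2, -3--4=1, -3--3=0, -3--2=-1, -3-5=-8
a = -2: -2--5=3, -2--4=2, -2--3=1, -2--2=0, -2-5=-7
a = 5: 5--5=10, 5--4=9, 5--3=8, 5--2=7, 5-5=0
Collecting distinct values (and noting 0 appears from a-a):
A - A = {-10, -9, -8, -7, -3, -2, -1, 0, 1, 2, 3, 7, 8, 9, 10}
|A - A| = 15

A - A = {-10, -9, -8, -7, -3, -2, -1, 0, 1, 2, 3, 7, 8, 9, 10}


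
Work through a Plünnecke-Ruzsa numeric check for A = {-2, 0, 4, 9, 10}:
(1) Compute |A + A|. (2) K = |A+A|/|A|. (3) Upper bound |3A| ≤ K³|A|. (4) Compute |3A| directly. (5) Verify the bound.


|A| = 5.
Step 1: Compute A + A by enumerating all 25 pairs.
A + A = {-4, -2, 0, 2, 4, 7, 8, 9, 10, 13, 14, 18, 19, 20}, so |A + A| = 14.
Step 2: Doubling constant K = |A + A|/|A| = 14/5 = 14/5 ≈ 2.8000.
Step 3: Plünnecke-Ruzsa gives |3A| ≤ K³·|A| = (2.8000)³ · 5 ≈ 109.7600.
Step 4: Compute 3A = A + A + A directly by enumerating all triples (a,b,c) ∈ A³; |3A| = 28.
Step 5: Check 28 ≤ 109.7600? Yes ✓.

K = 14/5, Plünnecke-Ruzsa bound K³|A| ≈ 109.7600, |3A| = 28, inequality holds.


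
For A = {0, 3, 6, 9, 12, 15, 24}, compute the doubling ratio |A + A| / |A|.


|A| = 7.
Compute A + A by enumerating all 49 pairs.
A + A = {0, 3, 6, 9, 12, 15, 18, 21, 24, 27, 30, 33, 36, 39, 48}, so |A + A| = 15.
K = |A + A| / |A| = 15/7 (already in lowest terms) ≈ 2.1429.
Reference: AP of size 7 gives K = 13/7 ≈ 1.8571; a fully generic set of size 7 gives K ≈ 4.0000.

|A| = 7, |A + A| = 15, K = 15/7.


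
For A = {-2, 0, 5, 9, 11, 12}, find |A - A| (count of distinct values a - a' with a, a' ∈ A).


A - A = {a - a' : a, a' ∈ A}; |A| = 6.
Bounds: 2|A|-1 ≤ |A - A| ≤ |A|² - |A| + 1, i.e. 11 ≤ |A - A| ≤ 31.
Note: 0 ∈ A - A always (from a - a). The set is symmetric: if d ∈ A - A then -d ∈ A - A.
Enumerate nonzero differences d = a - a' with a > a' (then include -d):
Positive differences: {1, 2, 3, 4, 5, 6, 7, 9, 11, 12, 13, 14}
Full difference set: {0} ∪ (positive diffs) ∪ (negative diffs).
|A - A| = 1 + 2·12 = 25 (matches direct enumeration: 25).

|A - A| = 25


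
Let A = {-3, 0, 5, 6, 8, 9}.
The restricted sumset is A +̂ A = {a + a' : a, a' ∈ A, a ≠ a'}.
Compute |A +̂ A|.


Restricted sumset: A +̂ A = {a + a' : a ∈ A, a' ∈ A, a ≠ a'}.
Equivalently, take A + A and drop any sum 2a that is achievable ONLY as a + a for a ∈ A (i.e. sums representable only with equal summands).
Enumerate pairs (a, a') with a < a' (symmetric, so each unordered pair gives one sum; this covers all a ≠ a'):
  -3 + 0 = -3
  -3 + 5 = 2
  -3 + 6 = 3
  -3 + 8 = 5
  -3 + 9 = 6
  0 + 5 = 5
  0 + 6 = 6
  0 + 8 = 8
  0 + 9 = 9
  5 + 6 = 11
  5 + 8 = 13
  5 + 9 = 14
  6 + 8 = 14
  6 + 9 = 15
  8 + 9 = 17
Collected distinct sums: {-3, 2, 3, 5, 6, 8, 9, 11, 13, 14, 15, 17}
|A +̂ A| = 12
(Reference bound: |A +̂ A| ≥ 2|A| - 3 for |A| ≥ 2, with |A| = 6 giving ≥ 9.)

|A +̂ A| = 12


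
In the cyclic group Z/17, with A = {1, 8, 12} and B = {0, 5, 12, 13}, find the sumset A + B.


Work in Z/17Z: reduce every sum a + b modulo 17.
Enumerate all 12 pairs:
a = 1: 1+0=1, 1+5=6, 1+12=13, 1+13=14
a = 8: 8+0=8, 8+5=13, 8+12=3, 8+13=4
a = 12: 12+0=12, 12+5=0, 12+12=7, 12+13=8
Distinct residues collected: {0, 1, 3, 4, 6, 7, 8, 12, 13, 14}
|A + B| = 10 (out of 17 total residues).

A + B = {0, 1, 3, 4, 6, 7, 8, 12, 13, 14}


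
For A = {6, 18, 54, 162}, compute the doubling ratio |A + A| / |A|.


|A| = 4.
Compute A + A by enumerating all 16 pairs.
A + A = {12, 24, 36, 60, 72, 108, 168, 180, 216, 324}, so |A + A| = 10.
K = |A + A| / |A| = 10/4 = 5/2 ≈ 2.5000.
Reference: AP of size 4 gives K = 7/4 ≈ 1.7500; a fully generic set of size 4 gives K ≈ 2.5000.

|A| = 4, |A + A| = 10, K = 10/4 = 5/2.


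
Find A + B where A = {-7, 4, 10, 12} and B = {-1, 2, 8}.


A + B = {a + b : a ∈ A, b ∈ B}.
Enumerate all |A|·|B| = 4·3 = 12 pairs (a, b) and collect distinct sums.
a = -7: -7+-1=-8, -7+2=-5, -7+8=1
a = 4: 4+-1=3, 4+2=6, 4+8=12
a = 10: 10+-1=9, 10+2=12, 10+8=18
a = 12: 12+-1=11, 12+2=14, 12+8=20
Collecting distinct sums: A + B = {-8, -5, 1, 3, 6, 9, 11, 12, 14, 18, 20}
|A + B| = 11

A + B = {-8, -5, 1, 3, 6, 9, 11, 12, 14, 18, 20}


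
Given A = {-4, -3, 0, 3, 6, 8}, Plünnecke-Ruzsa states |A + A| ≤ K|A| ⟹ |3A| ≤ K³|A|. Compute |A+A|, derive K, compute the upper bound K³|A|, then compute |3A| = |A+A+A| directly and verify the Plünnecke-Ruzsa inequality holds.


|A| = 6.
Step 1: Compute A + A by enumerating all 36 pairs.
A + A = {-8, -7, -6, -4, -3, -1, 0, 2, 3, 4, 5, 6, 8, 9, 11, 12, 14, 16}, so |A + A| = 18.
Step 2: Doubling constant K = |A + A|/|A| = 18/6 = 18/6 ≈ 3.0000.
Step 3: Plünnecke-Ruzsa gives |3A| ≤ K³·|A| = (3.0000)³ · 6 ≈ 162.0000.
Step 4: Compute 3A = A + A + A directly by enumerating all triples (a,b,c) ∈ A³; |3A| = 35.
Step 5: Check 35 ≤ 162.0000? Yes ✓.

K = 18/6, Plünnecke-Ruzsa bound K³|A| ≈ 162.0000, |3A| = 35, inequality holds.


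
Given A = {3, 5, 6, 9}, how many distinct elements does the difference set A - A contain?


A - A = {a - a' : a, a' ∈ A}; |A| = 4.
Bounds: 2|A|-1 ≤ |A - A| ≤ |A|² - |A| + 1, i.e. 7 ≤ |A - A| ≤ 13.
Note: 0 ∈ A - A always (from a - a). The set is symmetric: if d ∈ A - A then -d ∈ A - A.
Enumerate nonzero differences d = a - a' with a > a' (then include -d):
Positive differences: {1, 2, 3, 4, 6}
Full difference set: {0} ∪ (positive diffs) ∪ (negative diffs).
|A - A| = 1 + 2·5 = 11 (matches direct enumeration: 11).

|A - A| = 11


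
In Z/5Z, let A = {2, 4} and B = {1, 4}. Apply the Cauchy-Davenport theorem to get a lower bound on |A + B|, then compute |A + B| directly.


Cauchy-Davenport: |A + B| ≥ min(p, |A| + |B| - 1) for A, B nonempty in Z/pZ.
|A| = 2, |B| = 2, p = 5.
CD lower bound = min(5, 2 + 2 - 1) = min(5, 3) = 3.
Compute A + B mod 5 directly:
a = 2: 2+1=3, 2+4=1
a = 4: 4+1=0, 4+4=3
A + B = {0, 1, 3}, so |A + B| = 3.
Verify: 3 ≥ 3? Yes ✓.

CD lower bound = 3, actual |A + B| = 3.


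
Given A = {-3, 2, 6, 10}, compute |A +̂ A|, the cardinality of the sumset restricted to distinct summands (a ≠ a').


Restricted sumset: A +̂ A = {a + a' : a ∈ A, a' ∈ A, a ≠ a'}.
Equivalently, take A + A and drop any sum 2a that is achievable ONLY as a + a for a ∈ A (i.e. sums representable only with equal summands).
Enumerate pairs (a, a') with a < a' (symmetric, so each unordered pair gives one sum; this covers all a ≠ a'):
  -3 + 2 = -1
  -3 + 6 = 3
  -3 + 10 = 7
  2 + 6 = 8
  2 + 10 = 12
  6 + 10 = 16
Collected distinct sums: {-1, 3, 7, 8, 12, 16}
|A +̂ A| = 6
(Reference bound: |A +̂ A| ≥ 2|A| - 3 for |A| ≥ 2, with |A| = 4 giving ≥ 5.)

|A +̂ A| = 6


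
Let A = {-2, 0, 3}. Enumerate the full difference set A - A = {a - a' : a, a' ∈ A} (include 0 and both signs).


A - A = {a - a' : a, a' ∈ A}.
Compute a - a' for each ordered pair (a, a'):
a = -2: -2--2=0, -2-0=-2, -2-3=-5
a = 0: 0--2=2, 0-0=0, 0-3=-3
a = 3: 3--2=5, 3-0=3, 3-3=0
Collecting distinct values (and noting 0 appears from a-a):
A - A = {-5, -3, -2, 0, 2, 3, 5}
|A - A| = 7

A - A = {-5, -3, -2, 0, 2, 3, 5}


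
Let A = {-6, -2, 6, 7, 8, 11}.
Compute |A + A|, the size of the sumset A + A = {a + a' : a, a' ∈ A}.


A + A = {a + a' : a, a' ∈ A}; |A| = 6.
General bounds: 2|A| - 1 ≤ |A + A| ≤ |A|(|A|+1)/2, i.e. 11 ≤ |A + A| ≤ 21.
Lower bound 2|A|-1 is attained iff A is an arithmetic progression.
Enumerate sums a + a' for a ≤ a' (symmetric, so this suffices):
a = -6: -6+-6=-12, -6+-2=-8, -6+6=0, -6+7=1, -6+8=2, -6+11=5
a = -2: -2+-2=-4, -2+6=4, -2+7=5, -2+8=6, -2+11=9
a = 6: 6+6=12, 6+7=13, 6+8=14, 6+11=17
a = 7: 7+7=14, 7+8=15, 7+11=18
a = 8: 8+8=16, 8+11=19
a = 11: 11+11=22
Distinct sums: {-12, -8, -4, 0, 1, 2, 4, 5, 6, 9, 12, 13, 14, 15, 16, 17, 18, 19, 22}
|A + A| = 19

|A + A| = 19


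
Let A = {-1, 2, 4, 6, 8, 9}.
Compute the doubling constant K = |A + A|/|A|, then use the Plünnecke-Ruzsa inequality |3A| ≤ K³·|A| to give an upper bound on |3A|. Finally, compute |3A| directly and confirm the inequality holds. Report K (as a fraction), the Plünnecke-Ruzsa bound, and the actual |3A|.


|A| = 6.
Step 1: Compute A + A by enumerating all 36 pairs.
A + A = {-2, 1, 3, 4, 5, 6, 7, 8, 10, 11, 12, 13, 14, 15, 16, 17, 18}, so |A + A| = 17.
Step 2: Doubling constant K = |A + A|/|A| = 17/6 = 17/6 ≈ 2.8333.
Step 3: Plünnecke-Ruzsa gives |3A| ≤ K³·|A| = (2.8333)³ · 6 ≈ 136.4722.
Step 4: Compute 3A = A + A + A directly by enumerating all triples (a,b,c) ∈ A³; |3A| = 28.
Step 5: Check 28 ≤ 136.4722? Yes ✓.

K = 17/6, Plünnecke-Ruzsa bound K³|A| ≈ 136.4722, |3A| = 28, inequality holds.


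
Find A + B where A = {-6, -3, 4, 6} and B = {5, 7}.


A + B = {a + b : a ∈ A, b ∈ B}.
Enumerate all |A|·|B| = 4·2 = 8 pairs (a, b) and collect distinct sums.
a = -6: -6+5=-1, -6+7=1
a = -3: -3+5=2, -3+7=4
a = 4: 4+5=9, 4+7=11
a = 6: 6+5=11, 6+7=13
Collecting distinct sums: A + B = {-1, 1, 2, 4, 9, 11, 13}
|A + B| = 7

A + B = {-1, 1, 2, 4, 9, 11, 13}


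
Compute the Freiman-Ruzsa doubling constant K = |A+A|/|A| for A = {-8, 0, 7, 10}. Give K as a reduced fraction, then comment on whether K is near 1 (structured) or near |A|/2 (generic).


|A| = 4.
Compute A + A by enumerating all 16 pairs.
A + A = {-16, -8, -1, 0, 2, 7, 10, 14, 17, 20}, so |A + A| = 10.
K = |A + A| / |A| = 10/4 = 5/2 ≈ 2.5000.
Reference: AP of size 4 gives K = 7/4 ≈ 1.7500; a fully generic set of size 4 gives K ≈ 2.5000.

|A| = 4, |A + A| = 10, K = 10/4 = 5/2.


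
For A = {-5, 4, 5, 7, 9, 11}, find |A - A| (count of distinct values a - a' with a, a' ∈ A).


A - A = {a - a' : a, a' ∈ A}; |A| = 6.
Bounds: 2|A|-1 ≤ |A - A| ≤ |A|² - |A| + 1, i.e. 11 ≤ |A - A| ≤ 31.
Note: 0 ∈ A - A always (from a - a). The set is symmetric: if d ∈ A - A then -d ∈ A - A.
Enumerate nonzero differences d = a - a' with a > a' (then include -d):
Positive differences: {1, 2, 3, 4, 5, 6, 7, 9, 10, 12, 14, 16}
Full difference set: {0} ∪ (positive diffs) ∪ (negative diffs).
|A - A| = 1 + 2·12 = 25 (matches direct enumeration: 25).

|A - A| = 25


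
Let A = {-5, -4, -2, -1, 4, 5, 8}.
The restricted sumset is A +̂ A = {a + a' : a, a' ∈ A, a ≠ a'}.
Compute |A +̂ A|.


Restricted sumset: A +̂ A = {a + a' : a ∈ A, a' ∈ A, a ≠ a'}.
Equivalently, take A + A and drop any sum 2a that is achievable ONLY as a + a for a ∈ A (i.e. sums representable only with equal summands).
Enumerate pairs (a, a') with a < a' (symmetric, so each unordered pair gives one sum; this covers all a ≠ a'):
  -5 + -4 = -9
  -5 + -2 = -7
  -5 + -1 = -6
  -5 + 4 = -1
  -5 + 5 = 0
  -5 + 8 = 3
  -4 + -2 = -6
  -4 + -1 = -5
  -4 + 4 = 0
  -4 + 5 = 1
  -4 + 8 = 4
  -2 + -1 = -3
  -2 + 4 = 2
  -2 + 5 = 3
  -2 + 8 = 6
  -1 + 4 = 3
  -1 + 5 = 4
  -1 + 8 = 7
  4 + 5 = 9
  4 + 8 = 12
  5 + 8 = 13
Collected distinct sums: {-9, -7, -6, -5, -3, -1, 0, 1, 2, 3, 4, 6, 7, 9, 12, 13}
|A +̂ A| = 16
(Reference bound: |A +̂ A| ≥ 2|A| - 3 for |A| ≥ 2, with |A| = 7 giving ≥ 11.)

|A +̂ A| = 16
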